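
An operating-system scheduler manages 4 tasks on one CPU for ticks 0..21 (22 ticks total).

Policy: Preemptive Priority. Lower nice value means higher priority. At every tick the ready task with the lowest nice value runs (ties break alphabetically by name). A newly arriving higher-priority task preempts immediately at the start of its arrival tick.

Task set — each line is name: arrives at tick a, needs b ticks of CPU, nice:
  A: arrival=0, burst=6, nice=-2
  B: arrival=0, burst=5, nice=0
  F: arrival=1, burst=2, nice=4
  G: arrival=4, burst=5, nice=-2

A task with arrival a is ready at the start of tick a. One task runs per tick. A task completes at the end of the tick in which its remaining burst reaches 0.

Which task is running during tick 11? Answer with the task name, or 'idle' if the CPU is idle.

running at tick 11 = B

t=0: ready={A,B} → run A
t=1: ready={A,B,F} → run A
t=2: ready={A,B,F} → run A
t=3: ready={A,B,F} → run A
t=4: ready={A,B,F,G} → run A
t=5: ready={A,B,F,G} → run A
t=6: ready={B,F,G} → run G
t=7: ready={B,F,G} → run G
t=8: ready={B,F,G} → run G
t=9: ready={B,F,G} → run G
t=10: ready={B,F,G} → run G
t=11: ready={B,F} → run B
t=12: ready={B,F} → run B
t=13: ready={B,F} → run B
t=14: ready={B,F} → run B
t=15: ready={B,F} → run B
t=16: ready={F} → run F
t=17: ready={F} → run F
t=18: (idle)
t=19: (idle)
t=20: (idle)
t=21: (idle)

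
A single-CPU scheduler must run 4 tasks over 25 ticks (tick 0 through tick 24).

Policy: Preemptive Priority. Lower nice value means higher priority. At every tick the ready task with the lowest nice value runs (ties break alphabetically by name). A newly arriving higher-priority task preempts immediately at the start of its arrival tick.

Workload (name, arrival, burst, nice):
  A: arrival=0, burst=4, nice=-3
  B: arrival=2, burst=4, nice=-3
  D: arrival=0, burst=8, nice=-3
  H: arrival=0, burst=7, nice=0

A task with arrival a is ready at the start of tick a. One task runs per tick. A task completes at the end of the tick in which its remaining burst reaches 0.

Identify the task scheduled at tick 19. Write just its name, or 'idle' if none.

running at tick 19 = H

t=0: ready={A,D,H} → run A
t=1: ready={A,D,H} → run A
t=2: ready={A,B,D,H} → run A
t=3: ready={A,B,D,H} → run A
t=4: ready={B,D,H} → run B
t=5: ready={B,D,H} → run B
t=6: ready={B,D,H} → run B
t=7: ready={B,D,H} → run B
t=8: ready={D,H} → run D
t=9: ready={D,H} → run D
t=10: ready={D,H} → run D
t=11: ready={D,H} → run D
t=12: ready={D,H} → run D
t=13: ready={D,H} → run D
t=14: ready={D,H} → run D
t=15: ready={D,H} → run D
t=16: ready={H} → run H
t=17: ready={H} → run H
t=18: ready={H} → run H
t=19: ready={H} → run H
t=20: ready={H} → run H
t=21: ready={H} → run H
t=22: ready={H} → run H
t=23: (idle)
t=24: (idle)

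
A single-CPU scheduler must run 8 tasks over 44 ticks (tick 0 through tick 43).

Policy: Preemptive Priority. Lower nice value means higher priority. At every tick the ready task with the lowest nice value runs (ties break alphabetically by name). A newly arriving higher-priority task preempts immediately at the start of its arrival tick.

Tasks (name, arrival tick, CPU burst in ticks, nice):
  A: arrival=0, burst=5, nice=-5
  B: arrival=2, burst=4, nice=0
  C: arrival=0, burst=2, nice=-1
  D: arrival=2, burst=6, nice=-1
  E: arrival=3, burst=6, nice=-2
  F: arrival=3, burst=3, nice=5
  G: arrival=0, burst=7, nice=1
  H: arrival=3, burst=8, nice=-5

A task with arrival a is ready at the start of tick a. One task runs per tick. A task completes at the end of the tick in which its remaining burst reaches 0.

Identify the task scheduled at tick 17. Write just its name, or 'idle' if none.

t=0: ready={A,C,G} → run A
t=1: ready={A,C,G} → run A
t=2: ready={A,B,C,D,G} → run A
t=3: ready={A,B,C,D,E,F,G,H} → run A
t=4: ready={A,B,C,D,E,F,G,H} → run A
t=5: ready={B,C,D,E,F,G,H} → run H
t=6: ready={B,C,D,E,F,G,H} → run H
t=7: ready={B,C,D,E,F,G,H} → run H
t=8: ready={B,C,D,E,F,G,H} → run H
t=9: ready={B,C,D,E,F,G,H} → run H
t=10: ready={B,C,D,E,F,G,H} → run H
t=11: ready={B,C,D,E,F,G,H} → run H
t=12: ready={B,C,D,E,F,G,H} → run H
t=13: ready={B,C,D,E,F,G} → run E
t=14: ready={B,C,D,E,F,G} → run E
t=15: ready={B,C,D,E,F,G} → run E
t=16: ready={B,C,D,E,F,G} → run E
t=17: ready={B,C,D,E,F,G} → run E
t=18: ready={B,C,D,E,F,G} → run E
t=19: ready={B,C,D,F,G} → run C
t=20: ready={B,C,D,F,G} → run C
t=21: ready={B,D,F,G} → run D
t=22: ready={B,D,F,G} → run D
t=23: ready={B,D,F,G} → run D
t=24: ready={B,D,F,G} → run D
t=25: ready={B,D,F,G} → run D
t=26: ready={B,D,F,G} → run D
t=27: ready={B,F,G} → run B
t=28: ready={B,F,G} → run B
t=29: ready={B,F,G} → run B
t=30: ready={B,F,G} → run B
t=31: ready={F,G} → run G
t=32: ready={F,G} → run G
t=33: ready={F,G} → run G
t=34: ready={F,G} → run G
t=35: ready={F,G} → run G
t=36: ready={F,G} → run G
t=37: ready={F,G} → run G
t=38: ready={F} → run F
t=39: ready={F} → run F
t=40: ready={F} → run F
t=41: (idle)
t=42: (idle)
t=43: (idle)

running at tick 17 = E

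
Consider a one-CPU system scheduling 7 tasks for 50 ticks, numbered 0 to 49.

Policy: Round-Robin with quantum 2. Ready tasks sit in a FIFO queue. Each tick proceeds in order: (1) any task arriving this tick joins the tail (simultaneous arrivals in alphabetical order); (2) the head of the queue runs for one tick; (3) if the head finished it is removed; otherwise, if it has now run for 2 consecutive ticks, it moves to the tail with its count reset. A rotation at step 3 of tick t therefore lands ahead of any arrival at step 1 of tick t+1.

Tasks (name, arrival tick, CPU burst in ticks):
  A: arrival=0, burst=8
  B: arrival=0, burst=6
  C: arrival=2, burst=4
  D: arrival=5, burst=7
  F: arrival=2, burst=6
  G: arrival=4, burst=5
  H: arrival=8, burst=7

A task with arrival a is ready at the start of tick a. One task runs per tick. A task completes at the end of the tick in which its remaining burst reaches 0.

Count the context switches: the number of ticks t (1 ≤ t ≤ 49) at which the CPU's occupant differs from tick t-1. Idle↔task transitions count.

t=0: queue=[A,B] q_used=0 → run A
t=1: queue=[A,B] q_used=1 → run A
t=2: queue=[B,A,C,F] q_used=0 → run B
t=3: queue=[B,A,C,F] q_used=1 → run B
t=4: queue=[A,C,F,B,G] q_used=0 → run A
t=5: queue=[A,C,F,B,G,D] q_used=1 → run A
t=6: queue=[C,F,B,G,D,A] q_used=0 → run C
t=7: queue=[C,F,B,G,D,A] q_used=1 → run C
t=8: queue=[F,B,G,D,A,C,H] q_used=0 → run F
t=9: queue=[F,B,G,D,A,C,H] q_used=1 → run F
t=10: queue=[B,G,D,A,C,H,F] q_used=0 → run B
t=11: queue=[B,G,D,A,C,H,F] q_used=1 → run B
t=12: queue=[G,D,A,C,H,F,B] q_used=0 → run G
t=13: queue=[G,D,A,C,H,F,B] q_used=1 → run G
t=14: queue=[D,A,C,H,F,B,G] q_used=0 → run D
t=15: queue=[D,A,C,H,F,B,G] q_used=1 → run D
t=16: queue=[A,C,H,F,B,G,D] q_used=0 → run A
t=17: queue=[A,C,H,F,B,G,D] q_used=1 → run A
t=18: queue=[C,H,F,B,G,D,A] q_used=0 → run C
t=19: queue=[C,H,F,B,G,D,A] q_used=1 → run C
t=20: queue=[H,F,B,G,D,A] q_used=0 → run H
t=21: queue=[H,F,B,G,D,A] q_used=1 → run H
t=22: queue=[F,B,G,D,A,H] q_used=0 → run F
t=23: queue=[F,B,G,D,A,H] q_used=1 → run F
t=24: queue=[B,G,D,A,H,F] q_used=0 → run B
t=25: queue=[B,G,D,A,H,F] q_used=1 → run B
t=26: queue=[G,D,A,H,F] q_used=0 → run G
t=27: queue=[G,D,A,H,F] q_used=1 → run G
t=28: queue=[D,A,H,F,G] q_used=0 → run D
t=29: queue=[D,A,H,F,G] q_used=1 → run D
t=30: queue=[A,H,F,G,D] q_used=0 → run A
t=31: queue=[A,H,F,G,D] q_used=1 → run A
t=32: queue=[H,F,G,D] q_used=0 → run H
t=33: queue=[H,F,G,D] q_used=1 → run H
t=34: queue=[F,G,D,H] q_used=0 → run F
t=35: queue=[F,G,D,H] q_used=1 → run F
t=36: queue=[G,D,H] q_used=0 → run G
t=37: queue=[D,H] q_used=0 → run D
t=38: queue=[D,H] q_used=1 → run D
t=39: queue=[H,D] q_used=0 → run H
t=40: queue=[H,D] q_used=1 → run H
t=41: queue=[D,H] q_used=0 → run D
t=42: queue=[H] q_used=0 → run H
t=43: (idle)
t=44: (idle)
t=45: (idle)
t=46: (idle)
t=47: (idle)
t=48: (idle)
t=49: (idle)

context switches = 23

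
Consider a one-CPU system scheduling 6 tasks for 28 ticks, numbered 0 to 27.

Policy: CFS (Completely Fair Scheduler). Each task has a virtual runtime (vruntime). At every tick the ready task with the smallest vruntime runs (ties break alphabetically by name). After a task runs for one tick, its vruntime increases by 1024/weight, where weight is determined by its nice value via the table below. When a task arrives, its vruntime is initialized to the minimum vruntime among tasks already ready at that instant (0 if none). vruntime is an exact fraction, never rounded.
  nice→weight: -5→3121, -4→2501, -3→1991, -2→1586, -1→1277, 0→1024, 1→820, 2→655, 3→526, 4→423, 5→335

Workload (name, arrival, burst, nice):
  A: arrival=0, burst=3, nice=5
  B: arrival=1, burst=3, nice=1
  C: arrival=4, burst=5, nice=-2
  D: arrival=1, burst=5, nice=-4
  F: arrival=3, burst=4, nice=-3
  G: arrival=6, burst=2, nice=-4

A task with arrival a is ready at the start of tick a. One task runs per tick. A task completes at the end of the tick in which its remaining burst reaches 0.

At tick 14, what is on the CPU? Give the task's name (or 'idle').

t=0: vr[A=0] → run A
t=1: vr[A=1024/335 B=1024/335 D=1024/335] → run A
t=2: vr[A=2048/335 B=1024/335 D=1024/335] → run B
t=3: vr[A=2048/335 B=59136/13735 D=1024/335 F=1024/335] → run D
t=4: vr[A=2048/335 B=59136/13735 C=1024/335 D=2904064/837835 F=1024/335] → run C
t=5: vr[A=2048/335 B=59136/13735 C=983552/265655 D=2904064/837835 F=1024/335] → run F
t=6: vr[A=2048/335 B=59136/13735 C=983552/265655 D=2904064/837835 F=2381824/666985 G=2904064/837835] → run D
t=7: vr[A=2048/335 B=59136/13735 C=983552/265655 D=3247104/837835 F=2381824/666985 G=2904064/837835] → run G
t=8: vr[A=2048/335 B=59136/13735 C=983552/265655 D=3247104/837835 F=2381824/666985 G=3247104/837835] → run F
t=9: vr[A=2048/335 B=59136/13735 C=983552/265655 D=3247104/837835 F=2724864/666985 G=3247104/837835] → run C
t=10: vr[A=2048/335 B=59136/13735 C=1155072/265655 D=3247104/837835 F=2724864/666985 G=3247104/837835] → run D
t=11: vr[A=2048/335 B=59136/13735 C=1155072/265655 D=3590144/837835 F=2724864/666985 G=3247104/837835] → run G
t=12: vr[A=2048/335 B=59136/13735 C=1155072/265655 D=3590144/837835 F=2724864/666985] → run F
t=13: vr[A=2048/335 B=59136/13735 C=1155072/265655 D=3590144/837835 F=3067904/666985] → run D
t=14: vr[A=2048/335 B=59136/13735 C=1155072/265655 D=3933184/837835 F=3067904/666985] → run B
t=15: vr[A=2048/335 B=76288/13735 C=1155072/265655 D=3933184/837835 F=3067904/666985] → run C
t=16: vr[A=2048/335 B=76288/13735 C=1326592/265655 D=3933184/837835 F=3067904/666985] → run F
t=17: vr[A=2048/335 B=76288/13735 C=1326592/265655 D=3933184/837835] → run D
t=18: vr[A=2048/335 B=76288/13735 C=1326592/265655] → run C
t=19: vr[A=2048/335 B=76288/13735 C=1498112/265655] → run B
t=20: vr[A=2048/335 C=1498112/265655] → run C
t=21: vr[A=2048/335] → run A
t=22: (idle)
t=23: (idle)
t=24: (idle)
t=25: (idle)
t=26: (idle)
t=27: (idle)

running at tick 14 = B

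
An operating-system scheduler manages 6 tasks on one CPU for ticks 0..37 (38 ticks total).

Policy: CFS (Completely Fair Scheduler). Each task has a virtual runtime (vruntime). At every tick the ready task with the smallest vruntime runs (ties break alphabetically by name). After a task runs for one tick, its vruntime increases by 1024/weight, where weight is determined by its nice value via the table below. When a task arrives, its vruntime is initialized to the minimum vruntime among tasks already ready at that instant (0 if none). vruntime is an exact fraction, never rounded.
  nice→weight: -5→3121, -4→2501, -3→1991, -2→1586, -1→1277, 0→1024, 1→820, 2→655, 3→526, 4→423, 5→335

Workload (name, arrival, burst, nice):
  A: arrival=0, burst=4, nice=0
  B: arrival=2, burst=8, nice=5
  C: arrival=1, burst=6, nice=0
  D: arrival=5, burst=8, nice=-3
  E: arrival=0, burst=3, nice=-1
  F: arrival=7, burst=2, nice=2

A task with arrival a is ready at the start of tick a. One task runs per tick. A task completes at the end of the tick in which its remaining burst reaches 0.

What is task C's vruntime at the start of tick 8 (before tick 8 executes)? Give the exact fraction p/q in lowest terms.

t=0: vr[A=0 E=0] → run A
t=1: vr[A=1 C=0 E=0] → run C
t=2: vr[A=1 B=0 C=1 E=0] → run B
t=3: vr[A=1 B=1024/335 C=1 E=0] → run E
t=4: vr[A=1 B=1024/335 C=1 E=1024/1277] → run E
t=5: vr[A=1 B=1024/335 C=1 D=1 E=2048/1277] → run A
t=6: vr[A=2 B=1024/335 C=1 D=1 E=2048/1277] → run C
t=7: vr[A=2 B=1024/335 C=2 D=1 E=2048/1277 F=1] → run D
t=8: vr[A=2 B=1024/335 C=2 D=3015/1991 E=2048/1277 F=1] → run F
t=9: vr[A=2 B=1024/335 C=2 D=3015/1991 E=2048/1277 F=1679/655] → run D
t=10: vr[A=2 B=1024/335 C=2 D=4039/1991 E=2048/1277 F=1679/655] → run E
t=11: vr[A=2 B=1024/335 C=2 D=4039/1991 F=1679/655] → run A
t=12: vr[A=3 B=1024/335 C=2 D=4039/1991 F=1679/655] → run C
t=13: vr[A=3 B=1024/335 C=3 D=4039/1991 F=1679/655] → run D
t=14: vr[A=3 B=1024/335 C=3 D=5063/1991 F=1679/655] → run D
t=15: vr[A=3 B=1024/335 C=3 D=6087/1991 F=1679/655] → run F
t=16: vr[A=3 B=1024/335 C=3 D=6087/1991] → run A
t=17: vr[B=1024/335 C=3 D=6087/1991] → run C
t=18: vr[B=1024/335 C=4 D=6087/1991] → run B
t=19: vr[B=2048/335 C=4 D=6087/1991] → run D
t=20: vr[B=2048/335 C=4 D=7111/1991] → run D
t=21: vr[B=2048/335 C=4 D=8135/1991] → run C
t=22: vr[B=2048/335 C=5 D=8135/1991] → run D
t=23: vr[B=2048/335 C=5 D=9159/1991] → run D
t=24: vr[B=2048/335 C=5] → run C
t=25: vr[B=2048/335] → run B
t=26: vr[B=3072/335] → run B
t=27: vr[B=4096/335] → run B
t=28: vr[B=1024/67] → run B
t=29: vr[B=6144/335] → run B
t=30: vr[B=7168/335] → run B
t=31: (idle)
t=32: (idle)
t=33: (idle)
t=34: (idle)
t=35: (idle)
t=36: (idle)
t=37: (idle)

vruntime(C, start of tick 8) = 2/1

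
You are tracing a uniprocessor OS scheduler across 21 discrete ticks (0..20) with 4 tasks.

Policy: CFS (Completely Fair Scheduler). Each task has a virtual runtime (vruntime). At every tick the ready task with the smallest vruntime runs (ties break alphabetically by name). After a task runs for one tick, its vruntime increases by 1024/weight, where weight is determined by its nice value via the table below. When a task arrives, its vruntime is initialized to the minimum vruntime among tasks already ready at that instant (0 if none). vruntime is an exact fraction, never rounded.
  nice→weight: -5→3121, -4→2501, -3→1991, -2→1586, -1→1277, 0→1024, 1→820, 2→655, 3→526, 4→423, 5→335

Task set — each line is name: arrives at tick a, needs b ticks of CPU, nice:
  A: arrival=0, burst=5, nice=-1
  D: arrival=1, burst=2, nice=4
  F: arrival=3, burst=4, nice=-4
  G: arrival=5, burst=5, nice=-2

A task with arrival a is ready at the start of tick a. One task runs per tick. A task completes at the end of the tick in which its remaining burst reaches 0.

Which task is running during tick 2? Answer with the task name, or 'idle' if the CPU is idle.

running at tick 2 = D

t=0: vr[A=0] → run A
t=1: vr[A=1024/1277 D=1024/1277] → run A
t=2: vr[A=2048/1277 D=1024/1277] → run D
t=3: vr[A=2048/1277 D=1740800/540171 F=2048/1277] → run A
t=4: vr[A=3072/1277 D=1740800/540171 F=2048/1277] → run F
t=5: vr[A=3072/1277 D=1740800/540171 F=6429696/3193777 G=6429696/3193777] → run F
t=6: vr[A=3072/1277 D=1740800/540171 F=7737344/3193777 G=6429696/3193777] → run G
t=7: vr[A=3072/1277 D=1740800/540171 F=7737344/3193777 G=110392832/41519101] → run A
t=8: vr[A=4096/1277 D=1740800/540171 F=7737344/3193777 G=110392832/41519101] → run F
t=9: vr[A=4096/1277 D=1740800/540171 F=9044992/3193777 G=110392832/41519101] → run G
t=10: vr[A=4096/1277 D=1740800/540171 F=9044992/3193777 G=137199616/41519101] → run F
t=11: vr[A=4096/1277 D=1740800/540171 G=137199616/41519101] → run A
t=12: vr[D=1740800/540171 G=137199616/41519101] → run D
t=13: vr[G=137199616/41519101] → run G
t=14: vr[G=164006400/41519101] → run G
t=15: vr[G=190813184/41519101] → run G
t=16: (idle)
t=17: (idle)
t=18: (idle)
t=19: (idle)
t=20: (idle)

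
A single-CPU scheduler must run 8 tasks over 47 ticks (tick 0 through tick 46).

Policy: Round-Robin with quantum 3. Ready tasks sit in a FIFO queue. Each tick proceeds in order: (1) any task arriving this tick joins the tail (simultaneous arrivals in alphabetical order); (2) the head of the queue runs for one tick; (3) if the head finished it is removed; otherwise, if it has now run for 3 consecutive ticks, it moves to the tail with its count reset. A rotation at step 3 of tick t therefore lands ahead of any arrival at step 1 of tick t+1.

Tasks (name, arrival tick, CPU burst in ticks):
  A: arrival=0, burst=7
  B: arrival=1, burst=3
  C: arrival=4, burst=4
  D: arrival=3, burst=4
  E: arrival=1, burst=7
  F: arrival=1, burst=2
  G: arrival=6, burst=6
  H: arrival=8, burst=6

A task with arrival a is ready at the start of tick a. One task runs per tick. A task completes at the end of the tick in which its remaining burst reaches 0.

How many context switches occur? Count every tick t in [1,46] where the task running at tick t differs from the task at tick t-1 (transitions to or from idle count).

context switches = 16

t=0: queue=[A] q_used=0 → run A
t=1: queue=[A,B,E,F] q_used=1 → run A
t=2: queue=[A,B,E,F] q_used=2 → run A
t=3: queue=[B,E,F,A,D] q_used=0 → run B
t=4: queue=[B,E,F,A,D,C] q_used=1 → run B
t=5: queue=[B,E,F,A,D,C] q_used=2 → run B
t=6: queue=[E,F,A,D,C,G] q_used=0 → run E
t=7: queue=[E,F,A,D,C,G] q_used=1 → run E
t=8: queue=[E,F,A,D,C,G,H] q_used=2 → run E
t=9: queue=[F,A,D,C,G,H,E] q_used=0 → run F
t=10: queue=[F,A,D,C,G,H,E] q_used=1 → run F
t=11: queue=[A,D,C,G,H,E] q_used=0 → run A
t=12: queue=[A,D,C,G,H,E] q_used=1 → run A
t=13: queue=[A,D,C,G,H,E] q_used=2 → run A
t=14: queue=[D,C,G,H,E,A] q_used=0 → run D
t=15: queue=[D,C,G,H,E,A] q_used=1 → run D
t=16: queue=[D,C,G,H,E,A] q_used=2 → run D
t=17: queue=[C,G,H,E,A,D] q_used=0 → run C
t=18: queue=[C,G,H,E,A,D] q_used=1 → run C
t=19: queue=[C,G,H,E,A,D] q_used=2 → run C
t=20: queue=[G,H,E,A,D,C] q_used=0 → run G
t=21: queue=[G,H,E,A,D,C] q_used=1 → run G
t=22: queue=[G,H,E,A,D,C] q_used=2 → run G
t=23: queue=[H,E,A,D,C,G] q_used=0 → run H
t=24: queue=[H,E,A,D,C,G] q_used=1 → run H
t=25: queue=[H,E,A,D,C,G] q_used=2 → run H
t=26: queue=[E,A,D,C,G,H] q_used=0 → run E
t=27: queue=[E,A,D,C,G,H] q_used=1 → run E
t=28: queue=[E,A,D,C,G,H] q_used=2 → run E
t=29: queue=[A,D,C,G,H,E] q_used=0 → run A
t=30: queue=[D,C,G,H,E] q_used=0 → run D
t=31: queue=[C,G,H,E] q_used=0 → run C
t=32: queue=[G,H,E] q_used=0 → run G
t=33: queue=[G,H,E] q_used=1 → run G
t=34: queue=[G,H,E] q_used=2 → run G
t=35: queue=[H,E] q_used=0 → run H
t=36: queue=[H,E] q_used=1 → run H
t=37: queue=[H,E] q_used=2 → run H
t=38: queue=[E] q_used=0 → run E
t=39: (idle)
t=40: (idle)
t=41: (idle)
t=42: (idle)
t=43: (idle)
t=44: (idle)
t=45: (idle)
t=46: (idle)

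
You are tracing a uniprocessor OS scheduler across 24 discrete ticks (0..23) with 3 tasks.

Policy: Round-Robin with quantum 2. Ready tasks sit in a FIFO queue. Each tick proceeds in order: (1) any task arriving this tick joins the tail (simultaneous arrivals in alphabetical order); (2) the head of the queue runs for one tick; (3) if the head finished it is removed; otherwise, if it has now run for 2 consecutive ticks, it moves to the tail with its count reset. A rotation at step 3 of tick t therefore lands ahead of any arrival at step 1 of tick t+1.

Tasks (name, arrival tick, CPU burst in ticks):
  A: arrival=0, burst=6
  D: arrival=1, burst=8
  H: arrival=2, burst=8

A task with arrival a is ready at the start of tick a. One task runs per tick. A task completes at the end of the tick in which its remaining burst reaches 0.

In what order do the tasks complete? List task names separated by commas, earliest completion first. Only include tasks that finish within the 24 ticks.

t=0: queue=[A] q_used=0 → run A
t=1: queue=[A,D] q_used=1 → run A
t=2: queue=[D,A,H] q_used=0 → run D
t=3: queue=[D,A,H] q_used=1 → run D
t=4: queue=[A,H,D] q_used=0 → run A
t=5: queue=[A,H,D] q_used=1 → run A
t=6: queue=[H,D,A] q_used=0 → run H
t=7: queue=[H,D,A] q_used=1 → run H
t=8: queue=[D,A,H] q_used=0 → run D
t=9: queue=[D,A,H] q_used=1 → run D
t=10: queue=[A,H,D] q_used=0 → run A
t=11: queue=[A,H,D] q_used=1 → run A
t=12: queue=[H,D] q_used=0 → run H
t=13: queue=[H,D] q_used=1 → run H
t=14: queue=[D,H] q_used=0 → run D
t=15: queue=[D,H] q_used=1 → run D
t=16: queue=[H,D] q_used=0 → run H
t=17: queue=[H,D] q_used=1 → run H
t=18: queue=[D,H] q_used=0 → run D
t=19: queue=[D,H] q_used=1 → run D
t=20: queue=[H] q_used=0 → run H
t=21: queue=[H] q_used=1 → run H
t=22: (idle)
t=23: (idle)

completion order = A, D, H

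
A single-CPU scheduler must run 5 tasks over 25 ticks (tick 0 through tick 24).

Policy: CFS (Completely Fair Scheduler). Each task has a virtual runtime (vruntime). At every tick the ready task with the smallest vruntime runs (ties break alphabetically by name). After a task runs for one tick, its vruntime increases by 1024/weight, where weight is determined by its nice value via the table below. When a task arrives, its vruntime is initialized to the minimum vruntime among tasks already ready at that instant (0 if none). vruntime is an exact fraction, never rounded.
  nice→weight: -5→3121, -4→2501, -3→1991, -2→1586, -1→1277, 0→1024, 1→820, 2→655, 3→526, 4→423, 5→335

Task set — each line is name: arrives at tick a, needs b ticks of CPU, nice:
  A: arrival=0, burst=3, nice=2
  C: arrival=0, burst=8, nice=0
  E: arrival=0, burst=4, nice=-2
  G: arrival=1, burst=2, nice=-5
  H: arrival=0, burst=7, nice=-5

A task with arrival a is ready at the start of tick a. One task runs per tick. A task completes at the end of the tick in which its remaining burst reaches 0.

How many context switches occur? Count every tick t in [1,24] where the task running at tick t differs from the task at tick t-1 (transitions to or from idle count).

context switches = 19

t=0: vr[A=0 C=0 E=0 H=0] → run A
t=1: vr[A=1024/655 C=0 E=0 G=0 H=0] → run C
t=2: vr[A=1024/655 C=1 E=0 G=0 H=0] → run E
t=3: vr[A=1024/655 C=1 E=512/793 G=0 H=0] → run G
t=4: vr[A=1024/655 C=1 E=512/793 G=1024/3121 H=0] → run H
t=5: vr[A=1024/655 C=1 E=512/793 G=1024/3121 H=1024/3121] → run G
t=6: vr[A=1024/655 C=1 E=512/793 H=1024/3121] → run H
t=7: vr[A=1024/655 C=1 E=512/793 H=2048/3121] → run E
t=8: vr[A=1024/655 C=1 E=1024/793 H=2048/3121] → run H
t=9: vr[A=1024/655 C=1 E=1024/793 H=3072/3121] → run H
t=10: vr[A=1024/655 C=1 E=1024/793 H=4096/3121] → run C
t=11: vr[A=1024/655 C=2 E=1024/793 H=4096/3121] → run E
t=12: vr[A=1024/655 C=2 E=1536/793 H=4096/3121] → run H
t=13: vr[A=1024/655 C=2 E=1536/793 H=5120/3121] → run A
t=14: vr[A=2048/655 C=2 E=1536/793 H=5120/3121] → run H
t=15: vr[A=2048/655 C=2 E=1536/793 H=6144/3121] → run E
t=16: vr[A=2048/655 C=2 H=6144/3121] → run H
t=17: vr[A=2048/655 C=2] → run C
t=18: vr[A=2048/655 C=3] → run C
t=19: vr[A=2048/655 C=4] → run A
t=20: vr[C=4] → run C
t=21: vr[C=5] → run C
t=22: vr[C=6] → run C
t=23: vr[C=7] → run C
t=24: (idle)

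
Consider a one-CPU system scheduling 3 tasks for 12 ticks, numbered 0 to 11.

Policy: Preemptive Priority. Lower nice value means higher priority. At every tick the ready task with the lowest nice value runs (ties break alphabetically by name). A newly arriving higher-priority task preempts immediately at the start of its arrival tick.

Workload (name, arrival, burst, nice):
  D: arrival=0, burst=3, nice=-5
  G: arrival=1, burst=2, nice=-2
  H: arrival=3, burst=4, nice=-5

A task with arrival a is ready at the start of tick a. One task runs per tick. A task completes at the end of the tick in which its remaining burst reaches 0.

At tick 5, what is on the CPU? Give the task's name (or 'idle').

t=0: ready={D} → run D
t=1: ready={D,G} → run D
t=2: ready={D,G} → run D
t=3: ready={G,H} → run H
t=4: ready={G,H} → run H
t=5: ready={G,H} → run H
t=6: ready={G,H} → run H
t=7: ready={G} → run G
t=8: ready={G} → run G
t=9: (idle)
t=10: (idle)
t=11: (idle)

running at tick 5 = H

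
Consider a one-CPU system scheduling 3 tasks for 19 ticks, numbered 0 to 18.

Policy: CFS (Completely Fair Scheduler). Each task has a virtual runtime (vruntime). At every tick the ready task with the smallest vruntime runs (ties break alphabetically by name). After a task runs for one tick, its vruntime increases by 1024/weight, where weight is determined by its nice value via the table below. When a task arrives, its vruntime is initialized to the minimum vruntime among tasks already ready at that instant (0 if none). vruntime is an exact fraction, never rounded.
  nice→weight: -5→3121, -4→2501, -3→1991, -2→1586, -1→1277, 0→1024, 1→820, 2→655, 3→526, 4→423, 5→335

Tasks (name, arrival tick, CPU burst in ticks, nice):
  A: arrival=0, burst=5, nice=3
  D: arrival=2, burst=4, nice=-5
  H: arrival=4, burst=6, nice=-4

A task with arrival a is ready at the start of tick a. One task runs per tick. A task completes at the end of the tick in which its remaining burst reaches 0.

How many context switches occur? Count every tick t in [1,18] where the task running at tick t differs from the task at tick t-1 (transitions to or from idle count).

context switches = 10

t=0: vr[A=0] → run A
t=1: vr[A=512/263] → run A
t=2: vr[A=1024/263 D=1024/263] → run A
t=3: vr[A=1536/263 D=1024/263] → run D
t=4: vr[A=1536/263 D=3465216/820823 H=3465216/820823] → run D
t=5: vr[A=1536/263 D=3734528/820823 H=3465216/820823] → run H
t=6: vr[A=1536/263 D=3734528/820823 H=9507027968/2052878323] → run D
t=7: vr[A=1536/263 D=4003840/820823 H=9507027968/2052878323] → run H
t=8: vr[A=1536/263 D=4003840/820823 H=10347550720/2052878323] → run D
t=9: vr[A=1536/263 H=10347550720/2052878323] → run H
t=10: vr[A=1536/263 H=11188073472/2052878323] → run H
t=11: vr[A=1536/263 H=12028596224/2052878323] → run A
t=12: vr[A=2048/263 H=12028596224/2052878323] → run H
t=13: vr[A=2048/263 H=12869118976/2052878323] → run H
t=14: vr[A=2048/263] → run A
t=15: (idle)
t=16: (idle)
t=17: (idle)
t=18: (idle)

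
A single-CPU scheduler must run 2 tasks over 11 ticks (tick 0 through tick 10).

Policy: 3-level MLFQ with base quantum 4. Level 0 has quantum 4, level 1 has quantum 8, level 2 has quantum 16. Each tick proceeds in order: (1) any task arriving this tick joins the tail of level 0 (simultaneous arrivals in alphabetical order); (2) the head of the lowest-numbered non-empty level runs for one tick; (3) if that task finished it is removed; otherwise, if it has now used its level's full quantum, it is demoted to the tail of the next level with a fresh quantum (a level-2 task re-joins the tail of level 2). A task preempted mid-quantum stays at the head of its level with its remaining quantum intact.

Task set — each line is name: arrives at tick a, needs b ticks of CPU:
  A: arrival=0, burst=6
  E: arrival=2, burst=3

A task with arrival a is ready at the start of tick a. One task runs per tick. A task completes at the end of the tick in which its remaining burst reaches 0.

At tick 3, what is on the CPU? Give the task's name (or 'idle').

t=0: L0/L1/L2 = A/-/- → run A
t=1: L0/L1/L2 = A/-/- → run A
t=2: L0/L1/L2 = AE/-/- → run A
t=3: L0/L1/L2 = AE/-/- → run A
t=4: L0/L1/L2 = E/A/- → run E
t=5: L0/L1/L2 = E/A/- → run E
t=6: L0/L1/L2 = E/A/- → run E
t=7: L0/L1/L2 = -/A/- → run A
t=8: L0/L1/L2 = -/A/- → run A
t=9: (idle)
t=10: (idle)

running at tick 3 = A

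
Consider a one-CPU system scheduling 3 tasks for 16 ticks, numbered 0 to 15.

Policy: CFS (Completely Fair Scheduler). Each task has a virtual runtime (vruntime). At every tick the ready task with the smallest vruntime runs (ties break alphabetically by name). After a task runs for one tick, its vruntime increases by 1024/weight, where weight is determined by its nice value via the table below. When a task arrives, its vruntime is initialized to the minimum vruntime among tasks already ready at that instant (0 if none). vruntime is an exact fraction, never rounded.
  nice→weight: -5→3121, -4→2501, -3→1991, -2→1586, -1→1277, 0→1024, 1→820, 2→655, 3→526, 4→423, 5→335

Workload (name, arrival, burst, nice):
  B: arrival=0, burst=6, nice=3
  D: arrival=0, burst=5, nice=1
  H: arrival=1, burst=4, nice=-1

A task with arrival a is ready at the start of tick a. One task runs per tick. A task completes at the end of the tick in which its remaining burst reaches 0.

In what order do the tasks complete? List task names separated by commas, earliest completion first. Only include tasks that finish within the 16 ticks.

completion order = H, D, B

t=0: vr[B=0 D=0] → run B
t=1: vr[B=512/263 D=0 H=0] → run D
t=2: vr[B=512/263 D=256/205 H=0] → run H
t=3: vr[B=512/263 D=256/205 H=1024/1277] → run H
t=4: vr[B=512/263 D=256/205 H=2048/1277] → run D
t=5: vr[B=512/263 D=512/205 H=2048/1277] → run H
t=6: vr[B=512/263 D=512/205 H=3072/1277] → run B
t=7: vr[B=1024/263 D=512/205 H=3072/1277] → run H
t=8: vr[B=1024/263 D=512/205] → run D
t=9: vr[B=1024/263 D=768/205] → run D
t=10: vr[B=1024/263 D=1024/205] → run B
t=11: vr[B=1536/263 D=1024/205] → run D
t=12: vr[B=1536/263] → run B
t=13: vr[B=2048/263] → run B
t=14: vr[B=2560/263] → run B
t=15: (idle)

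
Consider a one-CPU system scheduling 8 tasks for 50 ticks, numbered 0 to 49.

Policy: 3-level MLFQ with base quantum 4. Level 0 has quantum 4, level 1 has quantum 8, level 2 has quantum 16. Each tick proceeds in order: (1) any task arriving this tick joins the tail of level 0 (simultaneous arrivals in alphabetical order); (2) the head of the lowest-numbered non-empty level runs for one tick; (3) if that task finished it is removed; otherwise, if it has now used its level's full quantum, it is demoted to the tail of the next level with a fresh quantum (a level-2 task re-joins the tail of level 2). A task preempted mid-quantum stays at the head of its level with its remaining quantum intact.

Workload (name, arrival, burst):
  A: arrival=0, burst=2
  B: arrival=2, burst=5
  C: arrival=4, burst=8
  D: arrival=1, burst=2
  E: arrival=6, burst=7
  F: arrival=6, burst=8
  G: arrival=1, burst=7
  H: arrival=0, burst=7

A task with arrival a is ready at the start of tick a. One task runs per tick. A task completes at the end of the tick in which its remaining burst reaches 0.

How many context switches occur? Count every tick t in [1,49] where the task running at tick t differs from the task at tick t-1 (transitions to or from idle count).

context switches = 14

t=0: L0/L1/L2 = AH/-/- → run A
t=1: L0/L1/L2 = AHDG/-/- → run A
t=2: L0/L1/L2 = HDGB/-/- → run H
t=3: L0/L1/L2 = HDGB/-/- → run H
t=4: L0/L1/L2 = HDGBC/-/- → run H
t=5: L0/L1/L2 = HDGBC/-/- → run H
t=6: L0/L1/L2 = DGBCEF/H/- → run D
t=7: L0/L1/L2 = DGBCEF/H/- → run D
t=8: L0/L1/L2 = GBCEF/H/- → run G
t=9: L0/L1/L2 = GBCEF/H/- → run G
t=10: L0/L1/L2 = GBCEF/H/- → run G
t=11: L0/L1/L2 = GBCEF/H/- → run G
t=12: L0/L1/L2 = BCEF/HG/- → run B
t=13: L0/L1/L2 = BCEF/HG/- → run B
t=14: L0/L1/L2 = BCEF/HG/- → run B
t=15: L0/L1/L2 = BCEF/HG/- → run B
t=16: L0/L1/L2 = CEF/HGB/- → run C
t=17: L0/L1/L2 = CEF/HGB/- → run C
t=18: L0/L1/L2 = CEF/HGB/- → run C
t=19: L0/L1/L2 = CEF/HGB/- → run C
t=20: L0/L1/L2 = EF/HGBC/- → run E
t=21: L0/L1/L2 = EF/HGBC/- → run E
t=22: L0/L1/L2 = EF/HGBC/- → run E
t=23: L0/L1/L2 = EF/HGBC/- → run E
t=24: L0/L1/L2 = F/HGBCE/- → run F
t=25: L0/L1/L2 = F/HGBCE/- → run F
t=26: L0/L1/L2 = F/HGBCE/- → run F
t=27: L0/L1/L2 = F/HGBCE/- → run F
t=28: L0/L1/L2 = -/HGBCEF/- → run H
t=29: L0/L1/L2 = -/HGBCEF/- → run H
t=30: L0/L1/L2 = -/HGBCEF/- → run H
t=31: L0/L1/L2 = -/GBCEF/- → run G
t=32: L0/L1/L2 = -/GBCEF/- → run G
t=33: L0/L1/L2 = -/GBCEF/- → run G
t=34: L0/L1/L2 = -/BCEF/- → run B
t=35: L0/L1/L2 = -/CEF/- → run C
t=36: L0/L1/L2 = -/CEF/- → run C
t=37: L0/L1/L2 = -/CEF/- → run C
t=38: L0/L1/L2 = -/CEF/- → run C
t=39: L0/L1/L2 = -/EF/- → run E
t=40: L0/L1/L2 = -/EF/- → run E
t=41: L0/L1/L2 = -/EF/- → run E
t=42: L0/L1/L2 = -/F/- → run F
t=43: L0/L1/L2 = -/F/- → run F
t=44: L0/L1/L2 = -/F/- → run F
t=45: L0/L1/L2 = -/F/- → run F
t=46: (idle)
t=47: (idle)
t=48: (idle)
t=49: (idle)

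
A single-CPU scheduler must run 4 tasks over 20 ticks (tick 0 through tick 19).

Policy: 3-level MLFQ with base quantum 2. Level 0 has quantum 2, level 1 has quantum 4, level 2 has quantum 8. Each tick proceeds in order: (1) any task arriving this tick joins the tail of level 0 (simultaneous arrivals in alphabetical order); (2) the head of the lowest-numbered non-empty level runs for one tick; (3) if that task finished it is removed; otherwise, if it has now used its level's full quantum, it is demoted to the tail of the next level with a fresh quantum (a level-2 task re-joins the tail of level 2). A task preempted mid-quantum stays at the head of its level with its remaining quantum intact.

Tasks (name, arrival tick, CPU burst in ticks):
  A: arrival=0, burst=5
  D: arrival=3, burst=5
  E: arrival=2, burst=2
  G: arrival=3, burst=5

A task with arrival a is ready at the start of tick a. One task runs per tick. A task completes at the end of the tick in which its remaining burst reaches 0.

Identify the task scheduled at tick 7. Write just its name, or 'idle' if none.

running at tick 7 = G

t=0: L0/L1/L2 = A/-/- → run A
t=1: L0/L1/L2 = A/-/- → run A
t=2: L0/L1/L2 = E/A/- → run E
t=3: L0/L1/L2 = EDG/A/- → run E
t=4: L0/L1/L2 = DG/A/- → run D
t=5: L0/L1/L2 = DG/A/- → run D
t=6: L0/L1/L2 = G/AD/- → run G
t=7: L0/L1/L2 = G/AD/- → run G
t=8: L0/L1/L2 = -/ADG/- → run A
t=9: L0/L1/L2 = -/ADG/- → run A
t=10: L0/L1/L2 = -/ADG/- → run A
t=11: L0/L1/L2 = -/DG/- → run D
t=12: L0/L1/L2 = -/DG/- → run D
t=13: L0/L1/L2 = -/DG/- → run D
t=14: L0/L1/L2 = -/G/- → run G
t=15: L0/L1/L2 = -/G/- → run G
t=16: L0/L1/L2 = -/G/- → run G
t=17: (idle)
t=18: (idle)
t=19: (idle)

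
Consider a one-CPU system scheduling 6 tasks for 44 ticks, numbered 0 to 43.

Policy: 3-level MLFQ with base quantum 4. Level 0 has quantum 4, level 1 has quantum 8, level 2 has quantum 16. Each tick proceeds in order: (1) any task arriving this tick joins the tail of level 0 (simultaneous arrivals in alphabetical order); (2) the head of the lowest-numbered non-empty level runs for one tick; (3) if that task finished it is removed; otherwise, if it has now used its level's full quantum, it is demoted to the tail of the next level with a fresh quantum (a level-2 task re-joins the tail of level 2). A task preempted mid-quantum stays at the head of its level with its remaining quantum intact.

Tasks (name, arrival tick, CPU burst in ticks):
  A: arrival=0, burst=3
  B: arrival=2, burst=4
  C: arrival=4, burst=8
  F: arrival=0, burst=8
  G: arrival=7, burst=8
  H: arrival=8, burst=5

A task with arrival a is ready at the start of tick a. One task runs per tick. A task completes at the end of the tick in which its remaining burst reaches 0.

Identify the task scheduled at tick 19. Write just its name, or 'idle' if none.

running at tick 19 = H

t=0: L0/L1/L2 = AF/-/- → run A
t=1: L0/L1/L2 = AF/-/- → run A
t=2: L0/L1/L2 = AFB/-/- → run A
t=3: L0/L1/L2 = FB/-/- → run F
t=4: L0/L1/L2 = FBC/-/- → run F
t=5: L0/L1/L2 = FBC/-/- → run F
t=6: L0/L1/L2 = FBC/-/- → run F
t=7: L0/L1/L2 = BCG/F/- → run B
t=8: L0/L1/L2 = BCGH/F/- → run B
t=9: L0/L1/L2 = BCGH/F/- → run B
t=10: L0/L1/L2 = BCGH/F/- → run B
t=11: L0/L1/L2 = CGH/F/- → run C
t=12: L0/L1/L2 = CGH/F/- → run C
t=13: L0/L1/L2 = CGH/F/- → run C
t=14: L0/L1/L2 = CGH/F/- → run C
t=15: L0/L1/L2 = GH/FC/- → run G
t=16: L0/L1/L2 = GH/FC/- → run G
t=17: L0/L1/L2 = GH/FC/- → run G
t=18: L0/L1/L2 = GH/FC/- → run G
t=19: L0/L1/L2 = H/FCG/- → run H
t=20: L0/L1/L2 = H/FCG/- → run H
t=21: L0/L1/L2 = H/FCG/- → run H
t=22: L0/L1/L2 = H/FCG/- → run H
t=23: L0/L1/L2 = -/FCGH/- → run F
t=24: L0/L1/L2 = -/FCGH/- → run F
t=25: L0/L1/L2 = -/FCGH/- → run F
t=26: L0/L1/L2 = -/FCGH/- → run F
t=27: L0/L1/L2 = -/CGH/- → run C
t=28: L0/L1/L2 = -/CGH/- → run C
t=29: L0/L1/L2 = -/CGH/- → run C
t=30: L0/L1/L2 = -/CGH/- → run C
t=31: L0/L1/L2 = -/GH/- → run G
t=32: L0/L1/L2 = -/GH/- → run G
t=33: L0/L1/L2 = -/GH/- → run G
t=34: L0/L1/L2 = -/GH/- → run G
t=35: L0/L1/L2 = -/H/- → run H
t=36: (idle)
t=37: (idle)
t=38: (idle)
t=39: (idle)
t=40: (idle)
t=41: (idle)
t=42: (idle)
t=43: (idle)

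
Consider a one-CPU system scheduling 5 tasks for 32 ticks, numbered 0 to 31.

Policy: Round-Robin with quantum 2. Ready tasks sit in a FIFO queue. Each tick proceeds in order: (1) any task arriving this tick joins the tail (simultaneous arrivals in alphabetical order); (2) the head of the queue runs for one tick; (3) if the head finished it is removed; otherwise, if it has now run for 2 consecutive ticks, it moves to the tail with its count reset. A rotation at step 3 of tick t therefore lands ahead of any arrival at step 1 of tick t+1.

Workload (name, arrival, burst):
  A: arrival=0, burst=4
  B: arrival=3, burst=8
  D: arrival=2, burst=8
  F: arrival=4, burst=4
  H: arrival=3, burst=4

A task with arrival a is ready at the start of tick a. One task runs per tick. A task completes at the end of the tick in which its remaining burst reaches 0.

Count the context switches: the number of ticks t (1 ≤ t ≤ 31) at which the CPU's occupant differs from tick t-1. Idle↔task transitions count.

t=0: queue=[A] q_used=0 → run A
t=1: queue=[A] q_used=1 → run A
t=2: queue=[A,D] q_used=0 → run A
t=3: queue=[A,D,B,H] q_used=1 → run A
t=4: queue=[D,B,H,F] q_used=0 → run D
t=5: queue=[D,B,H,F] q_used=1 → run D
t=6: queue=[B,H,F,D] q_used=0 → run B
t=7: queue=[B,H,F,D] q_used=1 → run B
t=8: queue=[H,F,D,B] q_used=0 → run H
t=9: queue=[H,F,D,B] q_used=1 → run H
t=10: queue=[F,D,B,H] q_used=0 → run F
t=11: queue=[F,D,B,H] q_used=1 → run F
t=12: queue=[D,B,H,F] q_used=0 → run D
t=13: queue=[D,B,H,F] q_used=1 → run D
t=14: queue=[B,H,F,D] q_used=0 → run B
t=15: queue=[B,H,F,D] q_used=1 → run B
t=16: queue=[H,F,D,B] q_used=0 → run H
t=17: queue=[H,F,D,B] q_used=1 → run H
t=18: queue=[F,D,B] q_used=0 → run F
t=19: queue=[F,D,B] q_used=1 → run F
t=20: queue=[D,B] q_used=0 → run D
t=21: queue=[D,B] q_used=1 → run D
t=22: queue=[B,D] q_used=0 → run B
t=23: queue=[B,D] q_used=1 → run B
t=24: queue=[D,B] q_used=0 → run D
t=25: queue=[D,B] q_used=1 → run D
t=26: queue=[B] q_used=0 → run B
t=27: queue=[B] q_used=1 → run B
t=28: (idle)
t=29: (idle)
t=30: (idle)
t=31: (idle)

context switches = 13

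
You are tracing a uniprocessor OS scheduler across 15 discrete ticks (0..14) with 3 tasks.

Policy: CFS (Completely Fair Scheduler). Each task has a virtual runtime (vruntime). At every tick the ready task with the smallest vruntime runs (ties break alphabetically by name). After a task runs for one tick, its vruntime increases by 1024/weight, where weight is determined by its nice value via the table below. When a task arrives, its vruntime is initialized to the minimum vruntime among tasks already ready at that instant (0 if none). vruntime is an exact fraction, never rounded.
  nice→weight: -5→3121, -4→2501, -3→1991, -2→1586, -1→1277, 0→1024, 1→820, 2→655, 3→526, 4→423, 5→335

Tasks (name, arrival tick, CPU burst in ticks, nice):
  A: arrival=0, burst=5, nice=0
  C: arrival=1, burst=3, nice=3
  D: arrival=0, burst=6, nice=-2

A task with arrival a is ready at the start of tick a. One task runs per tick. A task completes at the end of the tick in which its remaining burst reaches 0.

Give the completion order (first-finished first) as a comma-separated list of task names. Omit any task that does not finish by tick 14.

t=0: vr[A=0 D=0] → run A
t=1: vr[A=1 C=0 D=0] → run C
t=2: vr[A=1 C=512/263 D=0] → run D
t=3: vr[A=1 C=512/263 D=512/793] → run D
t=4: vr[A=1 C=512/263 D=1024/793] → run A
t=5: vr[A=2 C=512/263 D=1024/793] → run D
t=6: vr[A=2 C=512/263 D=1536/793] → run D
t=7: vr[A=2 C=512/263 D=2048/793] → run C
t=8: vr[A=2 C=1024/263 D=2048/793] → run A
t=9: vr[A=3 C=1024/263 D=2048/793] → run D
t=10: vr[A=3 C=1024/263 D=2560/793] → run A
t=11: vr[A=4 C=1024/263 D=2560/793] → run D
t=12: vr[A=4 C=1024/263] → run C
t=13: vr[A=4] → run A
t=14: (idle)

completion order = D, C, A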